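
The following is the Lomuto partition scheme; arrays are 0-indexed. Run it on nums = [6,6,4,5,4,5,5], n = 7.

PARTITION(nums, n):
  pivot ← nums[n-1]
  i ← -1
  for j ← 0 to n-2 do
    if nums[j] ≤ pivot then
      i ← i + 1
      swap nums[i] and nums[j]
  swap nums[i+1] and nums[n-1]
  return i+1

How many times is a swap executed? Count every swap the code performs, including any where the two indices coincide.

pivot=5, i=-1
j=0: 6>5, skip
j=1: 6>5, skip
j=2: 4≤5, i=0, swap(0,2) ⇒ [4,6,6,5,4,5,5]
j=3: 5≤5, i=1, swap(1,3) ⇒ [4,5,6,6,4,5,5]
j=4: 4≤5, i=2, swap(2,4) ⇒ [4,5,4,6,6,5,5]
j=5: 5≤5, i=3, swap(3,5) ⇒ [4,5,4,5,6,6,5]
swap(4,6) ⇒ [4,5,4,5,5,6,6]; return 4

5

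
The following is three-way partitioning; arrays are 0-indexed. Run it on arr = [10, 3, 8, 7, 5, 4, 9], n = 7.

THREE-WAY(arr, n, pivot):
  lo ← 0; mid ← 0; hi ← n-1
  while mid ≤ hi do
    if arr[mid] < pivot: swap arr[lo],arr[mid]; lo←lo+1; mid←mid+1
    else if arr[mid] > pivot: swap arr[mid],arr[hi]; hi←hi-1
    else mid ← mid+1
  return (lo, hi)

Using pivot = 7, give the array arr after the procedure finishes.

[4, 3, 5, 7, 8, 9, 10]

pivot = 7; lo=0, mid=0, hi=6
arr[mid]=10>7: swap arr[0],arr[6]; hi=5 → [9, 3, 8, 7, 5, 4, 10]
arr[mid]=9>7: swap arr[0],arr[5]; hi=4 → [4, 3, 8, 7, 5, 9, 10]
arr[mid]=4<7: swap arr[0],arr[0]; lo=1,mid=1 → [4, 3, 8, 7, 5, 9, 10]
arr[mid]=3<7: swap arr[1],arr[1]; lo=2,mid=2 → [4, 3, 8, 7, 5, 9, 10]
arr[mid]=8>7: swap arr[2],arr[4]; hi=3 → [4, 3, 5, 7, 8, 9, 10]
arr[mid]=5<7: swap arr[2],arr[2]; lo=3,mid=3 → [4, 3, 5, 7, 8, 9, 10]
arr[mid]=7=7: mid=4
end: lo=3, hi=3; arr = [4, 3, 5, 7, 8, 9, 10]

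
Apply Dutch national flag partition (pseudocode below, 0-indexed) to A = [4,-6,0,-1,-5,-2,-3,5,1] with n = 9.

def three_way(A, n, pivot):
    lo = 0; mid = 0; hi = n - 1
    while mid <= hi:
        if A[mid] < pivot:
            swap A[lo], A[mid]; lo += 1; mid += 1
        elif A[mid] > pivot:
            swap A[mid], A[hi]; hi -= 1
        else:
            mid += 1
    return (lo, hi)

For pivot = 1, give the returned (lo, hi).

(6, 6)

pivot = 1; lo=0, mid=0, hi=8
A[mid]=4>1: swap A[0],A[8]; hi=7 → [1,-6,0,-1,-5,-2,-3,5,4]
A[mid]=1=1: mid=1
A[mid]=-6<1: swap A[0],A[1]; lo=1,mid=2 → [-6,1,0,-1,-5,-2,-3,5,4]
A[mid]=0<1: swap A[1],A[2]; lo=2,mid=3 → [-6,0,1,-1,-5,-2,-3,5,4]
A[mid]=-1<1: swap A[2],A[3]; lo=3,mid=4 → [-6,0,-1,1,-5,-2,-3,5,4]
A[mid]=-5<1: swap A[3],A[4]; lo=4,mid=5 → [-6,0,-1,-5,1,-2,-3,5,4]
A[mid]=-2<1: swap A[4],A[5]; lo=5,mid=6 → [-6,0,-1,-5,-2,1,-3,5,4]
A[mid]=-3<1: swap A[5],A[6]; lo=6,mid=7 → [-6,0,-1,-5,-2,-3,1,5,4]
A[mid]=5>1: swap A[7],A[7]; hi=6 → [-6,0,-1,-5,-2,-3,1,5,4]
end: lo=6, hi=6; A = [-6,0,-1,-5,-2,-3,1,5,4]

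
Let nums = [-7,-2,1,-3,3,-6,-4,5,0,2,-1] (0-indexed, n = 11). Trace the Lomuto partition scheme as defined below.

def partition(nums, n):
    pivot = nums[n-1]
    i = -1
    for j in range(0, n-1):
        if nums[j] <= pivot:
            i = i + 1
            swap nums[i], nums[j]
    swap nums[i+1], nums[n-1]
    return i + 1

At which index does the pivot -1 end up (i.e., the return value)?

5

pivot = nums[10] = -1; i = -1
j=0: nums[0]=-7 ≤ -1 → i=0, swap nums[0],nums[0] (no change) → [-7,-2,1,-3,3,-6,-4,5,0,2,-1]
j=1: nums[1]=-2 ≤ -1 → i=1, swap nums[1],nums[1] (no change) → [-7,-2,1,-3,3,-6,-4,5,0,2,-1]
j=2: nums[2]=1 > -1 → no swap
j=3: nums[3]=-3 ≤ -1 → i=2, swap nums[2],nums[3] → [-7,-2,-3,1,3,-6,-4,5,0,2,-1]
j=4: nums[4]=3 > -1 → no swap
j=5: nums[5]=-6 ≤ -1 → i=3, swap nums[3],nums[5] → [-7,-2,-3,-6,3,1,-4,5,0,2,-1]
j=6: nums[6]=-4 ≤ -1 → i=4, swap nums[4],nums[6] → [-7,-2,-3,-6,-4,1,3,5,0,2,-1]
j=7: nums[7]=5 > -1 → no swap
j=8: nums[8]=0 > -1 → no swap
j=9: nums[9]=2 > -1 → no swap
final swap nums[5],nums[10] → [-7,-2,-3,-6,-4,-1,3,5,0,2,1]; return 5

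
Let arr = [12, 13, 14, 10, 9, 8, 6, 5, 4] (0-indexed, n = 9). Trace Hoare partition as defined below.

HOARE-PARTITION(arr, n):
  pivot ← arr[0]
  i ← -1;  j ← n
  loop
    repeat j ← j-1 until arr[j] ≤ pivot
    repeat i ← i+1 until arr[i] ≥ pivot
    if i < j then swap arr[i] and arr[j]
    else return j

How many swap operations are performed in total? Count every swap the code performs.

3

pivot = arr[0] = 12; i = -1, j = 9
j→8 (arr[8]=4≤12), i→0 (arr[0]=12≥12); i<j, swap → [4, 13, 14, 10, 9, 8, 6, 5, 12]
j→7 (arr[7]=5≤12), i→1 (arr[1]=13≥12); i<j, swap → [4, 5, 14, 10, 9, 8, 6, 13, 12]
j→6 (arr[6]=6≤12), i→2 (arr[2]=14≥12); i<j, swap → [4, 5, 6, 10, 9, 8, 14, 13, 12]
j→5, i→6; i≥j, return j=5. arr = [4, 5, 6, 10, 9, 8, 14, 13, 12]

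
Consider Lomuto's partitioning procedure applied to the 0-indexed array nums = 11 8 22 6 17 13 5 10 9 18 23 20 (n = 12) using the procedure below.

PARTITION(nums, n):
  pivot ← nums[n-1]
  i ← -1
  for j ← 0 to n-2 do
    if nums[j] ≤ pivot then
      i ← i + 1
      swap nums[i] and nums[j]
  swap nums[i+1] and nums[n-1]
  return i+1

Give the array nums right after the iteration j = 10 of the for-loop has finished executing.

pivot = nums[11] = 20; i = -1
j=0: nums[0]=11 ≤ 20 → i=0, swap nums[0],nums[0] (no change) → 11 8 22 6 17 13 5 10 9 18 23 20
j=1: nums[1]=8 ≤ 20 → i=1, swap nums[1],nums[1] (no change) → 11 8 22 6 17 13 5 10 9 18 23 20
j=2: nums[2]=22 > 20 → no swap
j=3: nums[3]=6 ≤ 20 → i=2, swap nums[2],nums[3] → 11 8 6 22 17 13 5 10 9 18 23 20
j=4: nums[4]=17 ≤ 20 → i=3, swap nums[3],nums[4] → 11 8 6 17 22 13 5 10 9 18 23 20
j=5: nums[5]=13 ≤ 20 → i=4, swap nums[4],nums[5] → 11 8 6 17 13 22 5 10 9 18 23 20
j=6: nums[6]=5 ≤ 20 → i=5, swap nums[5],nums[6] → 11 8 6 17 13 5 22 10 9 18 23 20
j=7: nums[7]=10 ≤ 20 → i=6, swap nums[6],nums[7] → 11 8 6 17 13 5 10 22 9 18 23 20
j=8: nums[8]=9 ≤ 20 → i=7, swap nums[7],nums[8] → 11 8 6 17 13 5 10 9 22 18 23 20
j=9: nums[9]=18 ≤ 20 → i=8, swap nums[8],nums[9] → 11 8 6 17 13 5 10 9 18 22 23 20
j=10: nums[10]=23 > 20 → no swap
(after j=10) nums = 11 8 6 17 13 5 10 9 18 22 23 20

11 8 6 17 13 5 10 9 18 22 23 20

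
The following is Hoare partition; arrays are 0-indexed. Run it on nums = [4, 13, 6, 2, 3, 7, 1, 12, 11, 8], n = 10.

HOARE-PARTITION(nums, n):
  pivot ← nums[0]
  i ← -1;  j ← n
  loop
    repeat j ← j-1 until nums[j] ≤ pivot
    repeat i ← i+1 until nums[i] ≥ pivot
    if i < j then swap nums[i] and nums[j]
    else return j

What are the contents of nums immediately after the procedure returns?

pivot=4
j stops at 6 (1), i stops at 0 (4); swap ⇒ [1, 13, 6, 2, 3, 7, 4, 12, 11, 8]
j stops at 4 (3), i stops at 1 (13); swap ⇒ [1, 3, 6, 2, 13, 7, 4, 12, 11, 8]
j stops at 3 (2), i stops at 2 (6); swap ⇒ [1, 3, 2, 6, 13, 7, 4, 12, 11, 8]
j stops at 2, i stops at 3; i≥j ⇒ return 2. nums=[1, 3, 2, 6, 13, 7, 4, 12, 11, 8]

[1, 3, 2, 6, 13, 7, 4, 12, 11, 8]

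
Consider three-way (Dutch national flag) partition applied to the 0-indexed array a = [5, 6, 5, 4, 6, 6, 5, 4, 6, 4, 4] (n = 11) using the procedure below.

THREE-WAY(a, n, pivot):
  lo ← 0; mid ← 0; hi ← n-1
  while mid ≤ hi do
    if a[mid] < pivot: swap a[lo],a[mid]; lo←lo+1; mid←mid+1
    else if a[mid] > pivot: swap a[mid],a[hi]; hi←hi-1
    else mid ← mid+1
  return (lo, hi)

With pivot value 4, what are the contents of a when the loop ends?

pivot = 4; lo=0, mid=0, hi=10
a[mid]=5>4: swap a[0],a[10]; hi=9 → [4, 6, 5, 4, 6, 6, 5, 4, 6, 4, 5]
a[mid]=4=4: mid=1
a[mid]=6>4: swap a[1],a[9]; hi=8 → [4, 4, 5, 4, 6, 6, 5, 4, 6, 6, 5]
a[mid]=4=4: mid=2
a[mid]=5>4: swap a[2],a[8]; hi=7 → [4, 4, 6, 4, 6, 6, 5, 4, 5, 6, 5]
a[mid]=6>4: swap a[2],a[7]; hi=6 → [4, 4, 4, 4, 6, 6, 5, 6, 5, 6, 5]
a[mid]=4=4: mid=3
a[mid]=4=4: mid=4
a[mid]=6>4: swap a[4],a[6]; hi=5 → [4, 4, 4, 4, 5, 6, 6, 6, 5, 6, 5]
a[mid]=5>4: swap a[4],a[5]; hi=4 → [4, 4, 4, 4, 6, 5, 6, 6, 5, 6, 5]
a[mid]=6>4: swap a[4],a[4]; hi=3 → [4, 4, 4, 4, 6, 5, 6, 6, 5, 6, 5]
end: lo=0, hi=3; a = [4, 4, 4, 4, 6, 5, 6, 6, 5, 6, 5]

[4, 4, 4, 4, 6, 5, 6, 6, 5, 6, 5]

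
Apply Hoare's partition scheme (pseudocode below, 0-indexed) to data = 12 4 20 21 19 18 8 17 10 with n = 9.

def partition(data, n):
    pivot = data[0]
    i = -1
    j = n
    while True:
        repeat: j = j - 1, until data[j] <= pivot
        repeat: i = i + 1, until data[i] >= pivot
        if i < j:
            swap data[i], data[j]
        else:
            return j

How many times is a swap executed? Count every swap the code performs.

pivot = data[0] = 12; i = -1, j = 9
j→8 (data[8]=10≤12), i→0 (data[0]=12≥12); i<j, swap → 10 4 20 21 19 18 8 17 12
j→6 (data[6]=8≤12), i→2 (data[2]=20≥12); i<j, swap → 10 4 8 21 19 18 20 17 12
j→2, i→3; i≥j, return j=2. data = 10 4 8 21 19 18 20 17 12

2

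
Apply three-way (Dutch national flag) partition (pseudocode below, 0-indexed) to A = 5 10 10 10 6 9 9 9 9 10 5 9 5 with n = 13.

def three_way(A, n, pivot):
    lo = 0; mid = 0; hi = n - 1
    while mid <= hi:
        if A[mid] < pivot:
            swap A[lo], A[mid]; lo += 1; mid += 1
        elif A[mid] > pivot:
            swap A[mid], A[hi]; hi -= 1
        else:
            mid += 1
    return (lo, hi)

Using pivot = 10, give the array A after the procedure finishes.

5 6 9 9 9 9 5 9 5 10 10 10 10

pivot = 10; lo=0, mid=0, hi=12
A[mid]=5<10: swap A[0],A[0]; lo=1,mid=1 → 5 10 10 10 6 9 9 9 9 10 5 9 5
A[mid]=10=10: mid=2
A[mid]=10=10: mid=3
A[mid]=10=10: mid=4
A[mid]=6<10: swap A[1],A[4]; lo=2,mid=5 → 5 6 10 10 10 9 9 9 9 10 5 9 5
A[mid]=9<10: swap A[2],A[5]; lo=3,mid=6 → 5 6 9 10 10 10 9 9 9 10 5 9 5
A[mid]=9<10: swap A[3],A[6]; lo=4,mid=7 → 5 6 9 9 10 10 10 9 9 10 5 9 5
A[mid]=9<10: swap A[4],A[7]; lo=5,mid=8 → 5 6 9 9 9 10 10 10 9 10 5 9 5
A[mid]=9<10: swap A[5],A[8]; lo=6,mid=9 → 5 6 9 9 9 9 10 10 10 10 5 9 5
A[mid]=10=10: mid=10
A[mid]=5<10: swap A[6],A[10]; lo=7,mid=11 → 5 6 9 9 9 9 5 10 10 10 10 9 5
A[mid]=9<10: swap A[7],A[11]; lo=8,mid=12 → 5 6 9 9 9 9 5 9 10 10 10 10 5
A[mid]=5<10: swap A[8],A[12]; lo=9,mid=13 → 5 6 9 9 9 9 5 9 5 10 10 10 10
end: lo=9, hi=12; A = 5 6 9 9 9 9 5 9 5 10 10 10 10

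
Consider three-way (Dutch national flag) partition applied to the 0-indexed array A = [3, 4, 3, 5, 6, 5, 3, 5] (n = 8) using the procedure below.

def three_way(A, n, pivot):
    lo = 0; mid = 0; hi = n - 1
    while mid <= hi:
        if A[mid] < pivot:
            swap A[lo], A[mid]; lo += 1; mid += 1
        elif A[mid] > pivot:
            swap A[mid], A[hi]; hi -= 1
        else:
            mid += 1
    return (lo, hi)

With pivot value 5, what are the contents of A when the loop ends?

pivot = 5; lo=0, mid=0, hi=7
A[mid]=3<5: swap A[0],A[0]; lo=1,mid=1 → [3, 4, 3, 5, 6, 5, 3, 5]
A[mid]=4<5: swap A[1],A[1]; lo=2,mid=2 → [3, 4, 3, 5, 6, 5, 3, 5]
A[mid]=3<5: swap A[2],A[2]; lo=3,mid=3 → [3, 4, 3, 5, 6, 5, 3, 5]
A[mid]=5=5: mid=4
A[mid]=6>5: swap A[4],A[7]; hi=6 → [3, 4, 3, 5, 5, 5, 3, 6]
A[mid]=5=5: mid=5
A[mid]=5=5: mid=6
A[mid]=3<5: swap A[3],A[6]; lo=4,mid=7 → [3, 4, 3, 3, 5, 5, 5, 6]
end: lo=4, hi=6; A = [3, 4, 3, 3, 5, 5, 5, 6]

[3, 4, 3, 3, 5, 5, 5, 6]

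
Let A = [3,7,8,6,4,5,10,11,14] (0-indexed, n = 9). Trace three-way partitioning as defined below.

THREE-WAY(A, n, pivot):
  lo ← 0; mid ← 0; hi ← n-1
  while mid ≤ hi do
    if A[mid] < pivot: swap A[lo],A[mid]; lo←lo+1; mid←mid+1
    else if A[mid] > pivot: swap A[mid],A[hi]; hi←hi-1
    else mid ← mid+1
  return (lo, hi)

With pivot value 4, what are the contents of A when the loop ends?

lo=0 mid=0 hi=8
3<4: swap(0,0), lo=1 mid=1 ⇒ [3,7,8,6,4,5,10,11,14]
7>4: swap(1,8), hi=7 ⇒ [3,14,8,6,4,5,10,11,7]
14>4: swap(1,7), hi=6 ⇒ [3,11,8,6,4,5,10,14,7]
11>4: swap(1,6), hi=5 ⇒ [3,10,8,6,4,5,11,14,7]
10>4: swap(1,5), hi=4 ⇒ [3,5,8,6,4,10,11,14,7]
5>4: swap(1,4), hi=3 ⇒ [3,4,8,6,5,10,11,14,7]
4=4: mid=2
8>4: swap(2,3), hi=2 ⇒ [3,4,6,8,5,10,11,14,7]
6>4: swap(2,2), hi=1 ⇒ [3,4,6,8,5,10,11,14,7]
done. lo=1 hi=1; A=[3,4,6,8,5,10,11,14,7]

[3,4,6,8,5,10,11,14,7]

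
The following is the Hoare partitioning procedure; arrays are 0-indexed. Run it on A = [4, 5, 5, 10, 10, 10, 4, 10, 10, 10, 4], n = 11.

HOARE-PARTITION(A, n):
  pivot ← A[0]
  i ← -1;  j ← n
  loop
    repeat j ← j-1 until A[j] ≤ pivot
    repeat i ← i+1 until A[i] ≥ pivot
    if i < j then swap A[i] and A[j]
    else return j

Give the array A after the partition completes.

[4, 4, 5, 10, 10, 10, 5, 10, 10, 10, 4]

pivot=4
j stops at 10 (4), i stops at 0 (4); swap ⇒ [4, 5, 5, 10, 10, 10, 4, 10, 10, 10, 4]
j stops at 6 (4), i stops at 1 (5); swap ⇒ [4, 4, 5, 10, 10, 10, 5, 10, 10, 10, 4]
j stops at 1, i stops at 2; i≥j ⇒ return 1. A=[4, 4, 5, 10, 10, 10, 5, 10, 10, 10, 4]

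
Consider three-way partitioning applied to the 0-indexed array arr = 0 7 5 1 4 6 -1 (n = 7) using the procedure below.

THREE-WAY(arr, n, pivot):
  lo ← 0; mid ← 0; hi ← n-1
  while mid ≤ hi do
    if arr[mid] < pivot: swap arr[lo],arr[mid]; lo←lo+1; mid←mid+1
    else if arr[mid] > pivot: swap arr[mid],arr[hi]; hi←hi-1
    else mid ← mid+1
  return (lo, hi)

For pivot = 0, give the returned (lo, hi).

(1, 1)

pivot = 0; lo=0, mid=0, hi=6
arr[mid]=0=0: mid=1
arr[mid]=7>0: swap arr[1],arr[6]; hi=5 → 0 -1 5 1 4 6 7
arr[mid]=-1<0: swap arr[0],arr[1]; lo=1,mid=2 → -1 0 5 1 4 6 7
arr[mid]=5>0: swap arr[2],arr[5]; hi=4 → -1 0 6 1 4 5 7
arr[mid]=6>0: swap arr[2],arr[4]; hi=3 → -1 0 4 1 6 5 7
arr[mid]=4>0: swap arr[2],arr[3]; hi=2 → -1 0 1 4 6 5 7
arr[mid]=1>0: swap arr[2],arr[2]; hi=1 → -1 0 1 4 6 5 7
end: lo=1, hi=1; arr = -1 0 1 4 6 5 7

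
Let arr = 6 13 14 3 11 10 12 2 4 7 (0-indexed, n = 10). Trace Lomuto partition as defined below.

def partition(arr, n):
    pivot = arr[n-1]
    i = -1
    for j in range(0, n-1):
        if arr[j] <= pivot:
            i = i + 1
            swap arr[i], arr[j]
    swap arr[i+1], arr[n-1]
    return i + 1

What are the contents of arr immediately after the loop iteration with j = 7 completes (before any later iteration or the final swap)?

6 3 2 13 11 10 12 14 4 7

pivot=7, i=-1
j=0: 6≤7, i=0, swap(0,0) ⇒ 6 13 14 3 11 10 12 2 4 7
j=1: 13>7, skip
j=2: 14>7, skip
j=3: 3≤7, i=1, swap(1,3) ⇒ 6 3 14 13 11 10 12 2 4 7
j=4: 11>7, skip
j=5: 10>7, skip
j=6: 12>7, skip
j=7: 2≤7, i=2, swap(2,7) ⇒ 6 3 2 13 11 10 12 14 4 7
(after j=7) arr = 6 3 2 13 11 10 12 14 4 7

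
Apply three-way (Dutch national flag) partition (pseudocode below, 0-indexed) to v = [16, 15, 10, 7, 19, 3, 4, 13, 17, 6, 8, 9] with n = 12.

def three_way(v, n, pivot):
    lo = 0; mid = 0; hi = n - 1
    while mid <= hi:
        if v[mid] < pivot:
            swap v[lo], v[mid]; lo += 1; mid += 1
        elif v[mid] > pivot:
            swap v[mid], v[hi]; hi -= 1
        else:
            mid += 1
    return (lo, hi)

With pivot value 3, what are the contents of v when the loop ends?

[3, 10, 7, 19, 15, 4, 13, 17, 6, 8, 9, 16]

lo=0 mid=0 hi=11
16>3: swap(0,11), hi=10 ⇒ [9, 15, 10, 7, 19, 3, 4, 13, 17, 6, 8, 16]
9>3: swap(0,10), hi=9 ⇒ [8, 15, 10, 7, 19, 3, 4, 13, 17, 6, 9, 16]
8>3: swap(0,9), hi=8 ⇒ [6, 15, 10, 7, 19, 3, 4, 13, 17, 8, 9, 16]
6>3: swap(0,8), hi=7 ⇒ [17, 15, 10, 7, 19, 3, 4, 13, 6, 8, 9, 16]
17>3: swap(0,7), hi=6 ⇒ [13, 15, 10, 7, 19, 3, 4, 17, 6, 8, 9, 16]
13>3: swap(0,6), hi=5 ⇒ [4, 15, 10, 7, 19, 3, 13, 17, 6, 8, 9, 16]
4>3: swap(0,5), hi=4 ⇒ [3, 15, 10, 7, 19, 4, 13, 17, 6, 8, 9, 16]
3=3: mid=1
15>3: swap(1,4), hi=3 ⇒ [3, 19, 10, 7, 15, 4, 13, 17, 6, 8, 9, 16]
19>3: swap(1,3), hi=2 ⇒ [3, 7, 10, 19, 15, 4, 13, 17, 6, 8, 9, 16]
7>3: swap(1,2), hi=1 ⇒ [3, 10, 7, 19, 15, 4, 13, 17, 6, 8, 9, 16]
10>3: swap(1,1), hi=0 ⇒ [3, 10, 7, 19, 15, 4, 13, 17, 6, 8, 9, 16]
done. lo=0 hi=0; v=[3, 10, 7, 19, 15, 4, 13, 17, 6, 8, 9, 16]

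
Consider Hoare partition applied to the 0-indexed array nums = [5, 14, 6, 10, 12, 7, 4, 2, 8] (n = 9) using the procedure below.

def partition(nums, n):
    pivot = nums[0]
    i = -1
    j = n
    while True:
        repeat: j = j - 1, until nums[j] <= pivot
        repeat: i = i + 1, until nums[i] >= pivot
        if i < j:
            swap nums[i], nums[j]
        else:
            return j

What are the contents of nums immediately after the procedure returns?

[2, 4, 6, 10, 12, 7, 14, 5, 8]

pivot=5
j stops at 7 (2), i stops at 0 (5); swap ⇒ [2, 14, 6, 10, 12, 7, 4, 5, 8]
j stops at 6 (4), i stops at 1 (14); swap ⇒ [2, 4, 6, 10, 12, 7, 14, 5, 8]
j stops at 1, i stops at 2; i≥j ⇒ return 1. nums=[2, 4, 6, 10, 12, 7, 14, 5, 8]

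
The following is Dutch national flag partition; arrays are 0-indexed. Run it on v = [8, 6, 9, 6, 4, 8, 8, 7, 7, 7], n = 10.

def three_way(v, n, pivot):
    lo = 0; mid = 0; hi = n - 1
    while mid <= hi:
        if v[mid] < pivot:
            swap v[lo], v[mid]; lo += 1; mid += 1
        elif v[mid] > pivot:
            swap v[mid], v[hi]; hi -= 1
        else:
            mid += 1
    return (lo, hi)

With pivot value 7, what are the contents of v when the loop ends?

[6, 6, 4, 7, 7, 7, 8, 8, 9, 8]

lo=0 mid=0 hi=9
8>7: swap(0,9), hi=8 ⇒ [7, 6, 9, 6, 4, 8, 8, 7, 7, 8]
7=7: mid=1
6<7: swap(0,1), lo=1 mid=2 ⇒ [6, 7, 9, 6, 4, 8, 8, 7, 7, 8]
9>7: swap(2,8), hi=7 ⇒ [6, 7, 7, 6, 4, 8, 8, 7, 9, 8]
7=7: mid=3
6<7: swap(1,3), lo=2 mid=4 ⇒ [6, 6, 7, 7, 4, 8, 8, 7, 9, 8]
4<7: swap(2,4), lo=3 mid=5 ⇒ [6, 6, 4, 7, 7, 8, 8, 7, 9, 8]
8>7: swap(5,7), hi=6 ⇒ [6, 6, 4, 7, 7, 7, 8, 8, 9, 8]
7=7: mid=6
8>7: swap(6,6), hi=5 ⇒ [6, 6, 4, 7, 7, 7, 8, 8, 9, 8]
done. lo=3 hi=5; v=[6, 6, 4, 7, 7, 7, 8, 8, 9, 8]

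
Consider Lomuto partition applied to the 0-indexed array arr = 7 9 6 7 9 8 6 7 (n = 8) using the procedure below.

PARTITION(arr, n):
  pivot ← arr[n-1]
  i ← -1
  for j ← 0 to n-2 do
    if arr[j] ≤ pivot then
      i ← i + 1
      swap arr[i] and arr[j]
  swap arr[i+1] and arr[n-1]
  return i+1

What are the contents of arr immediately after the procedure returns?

7 6 7 6 7 8 9 9

pivot = arr[7] = 7; i = -1
j=0: arr[0]=7 ≤ 7 → i=0, swap arr[0],arr[0] (no change) → 7 9 6 7 9 8 6 7
j=1: arr[1]=9 > 7 → no swap
j=2: arr[2]=6 ≤ 7 → i=1, swap arr[1],arr[2] → 7 6 9 7 9 8 6 7
j=3: arr[3]=7 ≤ 7 → i=2, swap arr[2],arr[3] → 7 6 7 9 9 8 6 7
j=4: arr[4]=9 > 7 → no swap
j=5: arr[5]=8 > 7 → no swap
j=6: arr[6]=6 ≤ 7 → i=3, swap arr[3],arr[6] → 7 6 7 6 9 8 9 7
final swap arr[4],arr[7] → 7 6 7 6 7 8 9 9; return 4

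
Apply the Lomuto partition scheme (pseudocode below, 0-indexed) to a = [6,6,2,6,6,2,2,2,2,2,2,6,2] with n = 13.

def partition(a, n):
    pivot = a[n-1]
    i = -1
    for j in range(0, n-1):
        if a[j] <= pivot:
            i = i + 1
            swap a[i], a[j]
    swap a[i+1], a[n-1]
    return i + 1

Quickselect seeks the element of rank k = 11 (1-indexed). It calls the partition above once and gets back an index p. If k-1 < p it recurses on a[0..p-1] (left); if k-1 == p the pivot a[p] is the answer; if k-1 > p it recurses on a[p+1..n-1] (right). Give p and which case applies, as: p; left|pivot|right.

7; right

pivot=2, i=-1
j=0: 6>2, skip
j=1: 6>2, skip
j=2: 2≤2, i=0, swap(0,2) ⇒ [2,6,6,6,6,2,2,2,2,2,2,6,2]
j=3: 6>2, skip
j=4: 6>2, skip
j=5: 2≤2, i=1, swap(1,5) ⇒ [2,2,6,6,6,6,2,2,2,2,2,6,2]
j=6: 2≤2, i=2, swap(2,6) ⇒ [2,2,2,6,6,6,6,2,2,2,2,6,2]
j=7: 2≤2, i=3, swap(3,7) ⇒ [2,2,2,2,6,6,6,6,2,2,2,6,2]
j=8: 2≤2, i=4, swap(4,8) ⇒ [2,2,2,2,2,6,6,6,6,2,2,6,2]
j=9: 2≤2, i=5, swap(5,9) ⇒ [2,2,2,2,2,2,6,6,6,6,2,6,2]
j=10: 2≤2, i=6, swap(6,10) ⇒ [2,2,2,2,2,2,2,6,6,6,6,6,2]
j=11: 6>2, skip
swap(7,12) ⇒ [2,2,2,2,2,2,2,2,6,6,6,6,6]; return 7
p = 7; k-1 = 10 > 7 ⇒ right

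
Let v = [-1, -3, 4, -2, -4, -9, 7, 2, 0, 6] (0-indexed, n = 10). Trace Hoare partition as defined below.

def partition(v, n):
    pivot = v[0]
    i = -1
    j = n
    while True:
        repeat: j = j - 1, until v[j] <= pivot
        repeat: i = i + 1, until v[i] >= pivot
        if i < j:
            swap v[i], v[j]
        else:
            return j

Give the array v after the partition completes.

pivot = v[0] = -1; i = -1, j = 10
j→5 (v[5]=-9≤-1), i→0 (v[0]=-1≥-1); i<j, swap → [-9, -3, 4, -2, -4, -1, 7, 2, 0, 6]
j→4 (v[4]=-4≤-1), i→2 (v[2]=4≥-1); i<j, swap → [-9, -3, -4, -2, 4, -1, 7, 2, 0, 6]
j→3, i→4; i≥j, return j=3. v = [-9, -3, -4, -2, 4, -1, 7, 2, 0, 6]

[-9, -3, -4, -2, 4, -1, 7, 2, 0, 6]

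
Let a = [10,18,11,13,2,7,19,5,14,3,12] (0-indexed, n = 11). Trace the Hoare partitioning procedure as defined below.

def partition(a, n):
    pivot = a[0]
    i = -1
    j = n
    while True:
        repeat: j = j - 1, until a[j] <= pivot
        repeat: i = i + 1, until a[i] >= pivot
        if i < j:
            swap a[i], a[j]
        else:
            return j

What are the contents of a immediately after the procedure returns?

[3,5,7,2,13,11,19,18,14,10,12]

pivot = a[0] = 10; i = -1, j = 11
j→9 (a[9]=3≤10), i→0 (a[0]=10≥10); i<j, swap → [3,18,11,13,2,7,19,5,14,10,12]
j→7 (a[7]=5≤10), i→1 (a[1]=18≥10); i<j, swap → [3,5,11,13,2,7,19,18,14,10,12]
j→5 (a[5]=7≤10), i→2 (a[2]=11≥10); i<j, swap → [3,5,7,13,2,11,19,18,14,10,12]
j→4 (a[4]=2≤10), i→3 (a[3]=13≥10); i<j, swap → [3,5,7,2,13,11,19,18,14,10,12]
j→3, i→4; i≥j, return j=3. a = [3,5,7,2,13,11,19,18,14,10,12]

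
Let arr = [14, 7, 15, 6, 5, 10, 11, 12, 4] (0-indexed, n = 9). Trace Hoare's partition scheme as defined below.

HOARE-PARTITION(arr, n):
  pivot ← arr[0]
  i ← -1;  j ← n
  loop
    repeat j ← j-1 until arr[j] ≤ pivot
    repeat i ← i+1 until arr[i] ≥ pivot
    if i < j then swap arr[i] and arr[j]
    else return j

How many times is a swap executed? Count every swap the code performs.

pivot = arr[0] = 14; i = -1, j = 9
j→8 (arr[8]=4≤14), i→0 (arr[0]=14≥14); i<j, swap → [4, 7, 15, 6, 5, 10, 11, 12, 14]
j→7 (arr[7]=12≤14), i→2 (arr[2]=15≥14); i<j, swap → [4, 7, 12, 6, 5, 10, 11, 15, 14]
j→6, i→7; i≥j, return j=6. arr = [4, 7, 12, 6, 5, 10, 11, 15, 14]

2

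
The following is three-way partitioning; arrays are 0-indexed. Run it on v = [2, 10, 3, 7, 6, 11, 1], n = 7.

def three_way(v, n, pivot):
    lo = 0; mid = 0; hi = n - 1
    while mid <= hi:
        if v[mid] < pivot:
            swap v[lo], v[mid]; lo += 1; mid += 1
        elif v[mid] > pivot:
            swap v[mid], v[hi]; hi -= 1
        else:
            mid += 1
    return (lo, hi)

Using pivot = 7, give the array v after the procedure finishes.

lo=0 mid=0 hi=6
2<7: swap(0,0), lo=1 mid=1 ⇒ [2, 10, 3, 7, 6, 11, 1]
10>7: swap(1,6), hi=5 ⇒ [2, 1, 3, 7, 6, 11, 10]
1<7: swap(1,1), lo=2 mid=2 ⇒ [2, 1, 3, 7, 6, 11, 10]
3<7: swap(2,2), lo=3 mid=3 ⇒ [2, 1, 3, 7, 6, 11, 10]
7=7: mid=4
6<7: swap(3,4), lo=4 mid=5 ⇒ [2, 1, 3, 6, 7, 11, 10]
11>7: swap(5,5), hi=4 ⇒ [2, 1, 3, 6, 7, 11, 10]
done. lo=4 hi=4; v=[2, 1, 3, 6, 7, 11, 10]

[2, 1, 3, 6, 7, 11, 10]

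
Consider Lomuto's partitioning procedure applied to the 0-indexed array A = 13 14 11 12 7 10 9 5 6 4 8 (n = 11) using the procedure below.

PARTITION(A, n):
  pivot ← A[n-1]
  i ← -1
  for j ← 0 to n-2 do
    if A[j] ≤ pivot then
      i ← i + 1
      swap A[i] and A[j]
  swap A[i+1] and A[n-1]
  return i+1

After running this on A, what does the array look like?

7 5 6 4 8 10 9 14 11 12 13

pivot=8, i=-1
j=0: 13>8, skip
j=1: 14>8, skip
j=2: 11>8, skip
j=3: 12>8, skip
j=4: 7≤8, i=0, swap(0,4) ⇒ 7 14 11 12 13 10 9 5 6 4 8
j=5: 10>8, skip
j=6: 9>8, skip
j=7: 5≤8, i=1, swap(1,7) ⇒ 7 5 11 12 13 10 9 14 6 4 8
j=8: 6≤8, i=2, swap(2,8) ⇒ 7 5 6 12 13 10 9 14 11 4 8
j=9: 4≤8, i=3, swap(3,9) ⇒ 7 5 6 4 13 10 9 14 11 12 8
swap(4,10) ⇒ 7 5 6 4 8 10 9 14 11 12 13; return 4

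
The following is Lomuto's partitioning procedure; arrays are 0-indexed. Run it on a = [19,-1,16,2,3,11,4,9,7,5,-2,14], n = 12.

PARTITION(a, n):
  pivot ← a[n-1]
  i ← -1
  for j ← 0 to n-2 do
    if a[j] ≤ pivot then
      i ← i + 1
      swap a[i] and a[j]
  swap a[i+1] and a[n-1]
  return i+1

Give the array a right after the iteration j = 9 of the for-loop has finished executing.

pivot = a[11] = 14; i = -1
j=0: a[0]=19 > 14 → no swap
j=1: a[1]=-1 ≤ 14 → i=0, swap a[0],a[1] → [-1,19,16,2,3,11,4,9,7,5,-2,14]
j=2: a[2]=16 > 14 → no swap
j=3: a[3]=2 ≤ 14 → i=1, swap a[1],a[3] → [-1,2,16,19,3,11,4,9,7,5,-2,14]
j=4: a[4]=3 ≤ 14 → i=2, swap a[2],a[4] → [-1,2,3,19,16,11,4,9,7,5,-2,14]
j=5: a[5]=11 ≤ 14 → i=3, swap a[3],a[5] → [-1,2,3,11,16,19,4,9,7,5,-2,14]
j=6: a[6]=4 ≤ 14 → i=4, swap a[4],a[6] → [-1,2,3,11,4,19,16,9,7,5,-2,14]
j=7: a[7]=9 ≤ 14 → i=5, swap a[5],a[7] → [-1,2,3,11,4,9,16,19,7,5,-2,14]
j=8: a[8]=7 ≤ 14 → i=6, swap a[6],a[8] → [-1,2,3,11,4,9,7,19,16,5,-2,14]
j=9: a[9]=5 ≤ 14 → i=7, swap a[7],a[9] → [-1,2,3,11,4,9,7,5,16,19,-2,14]
(after j=9) a = [-1,2,3,11,4,9,7,5,16,19,-2,14]

[-1,2,3,11,4,9,7,5,16,19,-2,14]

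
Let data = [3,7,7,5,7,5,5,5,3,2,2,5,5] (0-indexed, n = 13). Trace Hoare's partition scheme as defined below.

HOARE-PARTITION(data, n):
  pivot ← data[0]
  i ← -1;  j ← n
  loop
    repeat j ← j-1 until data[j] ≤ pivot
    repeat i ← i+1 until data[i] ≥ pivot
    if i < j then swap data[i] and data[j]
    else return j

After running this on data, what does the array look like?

pivot = data[0] = 3; i = -1, j = 13
j→10 (data[10]=2≤3), i→0 (data[0]=3≥3); i<j, swap → [2,7,7,5,7,5,5,5,3,2,3,5,5]
j→9 (data[9]=2≤3), i→1 (data[1]=7≥3); i<j, swap → [2,2,7,5,7,5,5,5,3,7,3,5,5]
j→8 (data[8]=3≤3), i→2 (data[2]=7≥3); i<j, swap → [2,2,3,5,7,5,5,5,7,7,3,5,5]
j→2, i→3; i≥j, return j=2. data = [2,2,3,5,7,5,5,5,7,7,3,5,5]

[2,2,3,5,7,5,5,5,7,7,3,5,5]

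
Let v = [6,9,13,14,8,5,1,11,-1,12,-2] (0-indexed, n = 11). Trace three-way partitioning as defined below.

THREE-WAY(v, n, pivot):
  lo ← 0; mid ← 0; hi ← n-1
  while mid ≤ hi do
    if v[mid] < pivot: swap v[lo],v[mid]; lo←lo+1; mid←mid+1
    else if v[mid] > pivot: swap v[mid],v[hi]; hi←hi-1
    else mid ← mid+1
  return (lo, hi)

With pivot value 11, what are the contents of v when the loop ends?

pivot = 11; lo=0, mid=0, hi=10
v[mid]=6<11: swap v[0],v[0]; lo=1,mid=1 → [6,9,13,14,8,5,1,11,-1,12,-2]
v[mid]=9<11: swap v[1],v[1]; lo=2,mid=2 → [6,9,13,14,8,5,1,11,-1,12,-2]
v[mid]=13>11: swap v[2],v[10]; hi=9 → [6,9,-2,14,8,5,1,11,-1,12,13]
v[mid]=-2<11: swap v[2],v[2]; lo=3,mid=3 → [6,9,-2,14,8,5,1,11,-1,12,13]
v[mid]=14>11: swap v[3],v[9]; hi=8 → [6,9,-2,12,8,5,1,11,-1,14,13]
v[mid]=12>11: swap v[3],v[8]; hi=7 → [6,9,-2,-1,8,5,1,11,12,14,13]
v[mid]=-1<11: swap v[3],v[3]; lo=4,mid=4 → [6,9,-2,-1,8,5,1,11,12,14,13]
v[mid]=8<11: swap v[4],v[4]; lo=5,mid=5 → [6,9,-2,-1,8,5,1,11,12,14,13]
v[mid]=5<11: swap v[5],v[5]; lo=6,mid=6 → [6,9,-2,-1,8,5,1,11,12,14,13]
v[mid]=1<11: swap v[6],v[6]; lo=7,mid=7 → [6,9,-2,-1,8,5,1,11,12,14,13]
v[mid]=11=11: mid=8
end: lo=7, hi=7; v = [6,9,-2,-1,8,5,1,11,12,14,13]

[6,9,-2,-1,8,5,1,11,12,14,13]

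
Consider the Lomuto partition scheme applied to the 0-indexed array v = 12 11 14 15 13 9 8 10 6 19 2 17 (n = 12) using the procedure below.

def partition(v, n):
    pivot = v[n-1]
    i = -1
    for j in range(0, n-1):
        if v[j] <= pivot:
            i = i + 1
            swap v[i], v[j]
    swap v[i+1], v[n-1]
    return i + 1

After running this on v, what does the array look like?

pivot=17, i=-1
j=0: 12≤17, i=0, swap(0,0) ⇒ 12 11 14 15 13 9 8 10 6 19 2 17
j=1: 11≤17, i=1, swap(1,1) ⇒ 12 11 14 15 13 9 8 10 6 19 2 17
j=2: 14≤17, i=2, swap(2,2) ⇒ 12 11 14 15 13 9 8 10 6 19 2 17
j=3: 15≤17, i=3, swap(3,3) ⇒ 12 11 14 15 13 9 8 10 6 19 2 17
j=4: 13≤17, i=4, swap(4,4) ⇒ 12 11 14 15 13 9 8 10 6 19 2 17
j=5: 9≤17, i=5, swap(5,5) ⇒ 12 11 14 15 13 9 8 10 6 19 2 17
j=6: 8≤17, i=6, swap(6,6) ⇒ 12 11 14 15 13 9 8 10 6 19 2 17
j=7: 10≤17, i=7, swap(7,7) ⇒ 12 11 14 15 13 9 8 10 6 19 2 17
j=8: 6≤17, i=8, swap(8,8) ⇒ 12 11 14 15 13 9 8 10 6 19 2 17
j=9: 19>17, skip
j=10: 2≤17, i=9, swap(9,10) ⇒ 12 11 14 15 13 9 8 10 6 2 19 17
swap(10,11) ⇒ 12 11 14 15 13 9 8 10 6 2 17 19; return 10

12 11 14 15 13 9 8 10 6 2 17 19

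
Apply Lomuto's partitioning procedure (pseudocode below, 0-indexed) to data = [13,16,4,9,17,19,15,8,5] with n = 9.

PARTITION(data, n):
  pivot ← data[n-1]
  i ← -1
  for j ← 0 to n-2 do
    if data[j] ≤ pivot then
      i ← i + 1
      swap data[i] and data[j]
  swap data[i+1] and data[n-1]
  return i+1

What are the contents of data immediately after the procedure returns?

pivot = data[8] = 5; i = -1
j=0: data[0]=13 > 5 → no swap
j=1: data[1]=16 > 5 → no swap
j=2: data[2]=4 ≤ 5 → i=0, swap data[0],data[2] → [4,16,13,9,17,19,15,8,5]
j=3: data[3]=9 > 5 → no swap
j=4: data[4]=17 > 5 → no swap
j=5: data[5]=19 > 5 → no swap
j=6: data[6]=15 > 5 → no swap
j=7: data[7]=8 > 5 → no swap
final swap data[1],data[8] → [4,5,13,9,17,19,15,8,16]; return 1

[4,5,13,9,17,19,15,8,16]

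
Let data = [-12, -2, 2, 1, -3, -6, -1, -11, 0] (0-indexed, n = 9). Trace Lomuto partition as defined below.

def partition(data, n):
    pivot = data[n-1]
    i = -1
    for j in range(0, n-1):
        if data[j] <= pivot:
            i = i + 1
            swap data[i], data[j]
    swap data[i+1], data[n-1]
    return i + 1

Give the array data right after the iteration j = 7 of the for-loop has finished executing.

pivot = data[8] = 0; i = -1
j=0: data[0]=-12 ≤ 0 → i=0, swap data[0],data[0] (no change) → [-12, -2, 2, 1, -3, -6, -1, -11, 0]
j=1: data[1]=-2 ≤ 0 → i=1, swap data[1],data[1] (no change) → [-12, -2, 2, 1, -3, -6, -1, -11, 0]
j=2: data[2]=2 > 0 → no swap
j=3: data[3]=1 > 0 → no swap
j=4: data[4]=-3 ≤ 0 → i=2, swap data[2],data[4] → [-12, -2, -3, 1, 2, -6, -1, -11, 0]
j=5: data[5]=-6 ≤ 0 → i=3, swap data[3],data[5] → [-12, -2, -3, -6, 2, 1, -1, -11, 0]
j=6: data[6]=-1 ≤ 0 → i=4, swap data[4],data[6] → [-12, -2, -3, -6, -1, 1, 2, -11, 0]
j=7: data[7]=-11 ≤ 0 → i=5, swap data[5],data[7] → [-12, -2, -3, -6, -1, -11, 2, 1, 0]
(after j=7) data = [-12, -2, -3, -6, -1, -11, 2, 1, 0]

[-12, -2, -3, -6, -1, -11, 2, 1, 0]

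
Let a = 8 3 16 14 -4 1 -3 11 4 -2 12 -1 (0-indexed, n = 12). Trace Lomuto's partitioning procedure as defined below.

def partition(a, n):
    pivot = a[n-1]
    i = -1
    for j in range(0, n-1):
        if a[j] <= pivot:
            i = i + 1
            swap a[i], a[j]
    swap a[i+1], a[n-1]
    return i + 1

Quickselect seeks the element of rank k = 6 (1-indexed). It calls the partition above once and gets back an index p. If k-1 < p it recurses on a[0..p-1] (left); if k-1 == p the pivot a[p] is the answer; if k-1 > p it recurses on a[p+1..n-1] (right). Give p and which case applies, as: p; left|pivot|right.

pivot=-1, i=-1
j=0: 8>-1, skip
j=1: 3>-1, skip
j=2: 16>-1, skip
j=3: 14>-1, skip
j=4: -4≤-1, i=0, swap(0,4) ⇒ -4 3 16 14 8 1 -3 11 4 -2 12 -1
j=5: 1>-1, skip
j=6: -3≤-1, i=1, swap(1,6) ⇒ -4 -3 16 14 8 1 3 11 4 -2 12 -1
j=7: 11>-1, skip
j=8: 4>-1, skip
j=9: -2≤-1, i=2, swap(2,9) ⇒ -4 -3 -2 14 8 1 3 11 4 16 12 -1
j=10: 12>-1, skip
swap(3,11) ⇒ -4 -3 -2 -1 8 1 3 11 4 16 12 14; return 3
p = 3; k-1 = 5 > 3 ⇒ right

3; right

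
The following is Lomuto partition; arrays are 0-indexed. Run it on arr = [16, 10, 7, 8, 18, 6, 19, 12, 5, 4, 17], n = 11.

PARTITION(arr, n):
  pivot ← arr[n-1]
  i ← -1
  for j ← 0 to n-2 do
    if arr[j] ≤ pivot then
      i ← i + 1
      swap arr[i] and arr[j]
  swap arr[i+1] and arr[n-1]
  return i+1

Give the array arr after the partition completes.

pivot=17, i=-1
j=0: 16≤17, i=0, swap(0,0) ⇒ [16, 10, 7, 8, 18, 6, 19, 12, 5, 4, 17]
j=1: 10≤17, i=1, swap(1,1) ⇒ [16, 10, 7, 8, 18, 6, 19, 12, 5, 4, 17]
j=2: 7≤17, i=2, swap(2,2) ⇒ [16, 10, 7, 8, 18, 6, 19, 12, 5, 4, 17]
j=3: 8≤17, i=3, swap(3,3) ⇒ [16, 10, 7, 8, 18, 6, 19, 12, 5, 4, 17]
j=4: 18>17, skip
j=5: 6≤17, i=4, swap(4,5) ⇒ [16, 10, 7, 8, 6, 18, 19, 12, 5, 4, 17]
j=6: 19>17, skip
j=7: 12≤17, i=5, swap(5,7) ⇒ [16, 10, 7, 8, 6, 12, 19, 18, 5, 4, 17]
j=8: 5≤17, i=6, swap(6,8) ⇒ [16, 10, 7, 8, 6, 12, 5, 18, 19, 4, 17]
j=9: 4≤17, i=7, swap(7,9) ⇒ [16, 10, 7, 8, 6, 12, 5, 4, 19, 18, 17]
swap(8,10) ⇒ [16, 10, 7, 8, 6, 12, 5, 4, 17, 18, 19]; return 8

[16, 10, 7, 8, 6, 12, 5, 4, 17, 18, 19]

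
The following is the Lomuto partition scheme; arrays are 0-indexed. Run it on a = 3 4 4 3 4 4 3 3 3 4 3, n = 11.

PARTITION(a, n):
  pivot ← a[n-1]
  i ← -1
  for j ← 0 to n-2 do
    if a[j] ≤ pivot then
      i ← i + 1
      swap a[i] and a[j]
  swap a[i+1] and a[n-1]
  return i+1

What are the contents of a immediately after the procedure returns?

3 3 3 3 3 3 4 4 4 4 4

pivot = a[10] = 3; i = -1
j=0: a[0]=3 ≤ 3 → i=0, swap a[0],a[0] (no change) → 3 4 4 3 4 4 3 3 3 4 3
j=1: a[1]=4 > 3 → no swap
j=2: a[2]=4 > 3 → no swap
j=3: a[3]=3 ≤ 3 → i=1, swap a[1],a[3] → 3 3 4 4 4 4 3 3 3 4 3
j=4: a[4]=4 > 3 → no swap
j=5: a[5]=4 > 3 → no swap
j=6: a[6]=3 ≤ 3 → i=2, swap a[2],a[6] → 3 3 3 4 4 4 4 3 3 4 3
j=7: a[7]=3 ≤ 3 → i=3, swap a[3],a[7] → 3 3 3 3 4 4 4 4 3 4 3
j=8: a[8]=3 ≤ 3 → i=4, swap a[4],a[8] → 3 3 3 3 3 4 4 4 4 4 3
j=9: a[9]=4 > 3 → no swap
final swap a[5],a[10] → 3 3 3 3 3 3 4 4 4 4 4; return 5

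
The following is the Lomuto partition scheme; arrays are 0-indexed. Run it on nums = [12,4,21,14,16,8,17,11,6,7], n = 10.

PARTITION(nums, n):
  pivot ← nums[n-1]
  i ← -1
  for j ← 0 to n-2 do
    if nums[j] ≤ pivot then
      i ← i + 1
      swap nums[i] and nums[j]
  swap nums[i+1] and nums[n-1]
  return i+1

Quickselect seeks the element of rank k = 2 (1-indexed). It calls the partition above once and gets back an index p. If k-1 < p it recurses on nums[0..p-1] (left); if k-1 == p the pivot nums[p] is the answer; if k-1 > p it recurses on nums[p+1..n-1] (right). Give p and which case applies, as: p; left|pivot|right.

2; left

pivot = nums[9] = 7; i = -1
j=0: nums[0]=12 > 7 → no swap
j=1: nums[1]=4 ≤ 7 → i=0, swap nums[0],nums[1] → [4,12,21,14,16,8,17,11,6,7]
j=2: nums[2]=21 > 7 → no swap
j=3: nums[3]=14 > 7 → no swap
j=4: nums[4]=16 > 7 → no swap
j=5: nums[5]=8 > 7 → no swap
j=6: nums[6]=17 > 7 → no swap
j=7: nums[7]=11 > 7 → no swap
j=8: nums[8]=6 ≤ 7 → i=1, swap nums[1],nums[8] → [4,6,21,14,16,8,17,11,12,7]
final swap nums[2],nums[9] → [4,6,7,14,16,8,17,11,12,21]; return 2
p = 2; k-1 = 1 < 2 ⇒ left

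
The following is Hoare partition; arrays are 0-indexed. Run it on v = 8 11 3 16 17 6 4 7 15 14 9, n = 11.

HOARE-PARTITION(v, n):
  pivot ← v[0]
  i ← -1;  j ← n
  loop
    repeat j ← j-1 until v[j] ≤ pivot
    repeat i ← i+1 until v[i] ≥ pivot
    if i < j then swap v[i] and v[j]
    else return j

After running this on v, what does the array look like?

7 4 3 6 17 16 11 8 15 14 9

pivot = v[0] = 8; i = -1, j = 11
j→7 (v[7]=7≤8), i→0 (v[0]=8≥8); i<j, swap → 7 11 3 16 17 6 4 8 15 14 9
j→6 (v[6]=4≤8), i→1 (v[1]=11≥8); i<j, swap → 7 4 3 16 17 6 11 8 15 14 9
j→5 (v[5]=6≤8), i→3 (v[3]=16≥8); i<j, swap → 7 4 3 6 17 16 11 8 15 14 9
j→3, i→4; i≥j, return j=3. v = 7 4 3 6 17 16 11 8 15 14 9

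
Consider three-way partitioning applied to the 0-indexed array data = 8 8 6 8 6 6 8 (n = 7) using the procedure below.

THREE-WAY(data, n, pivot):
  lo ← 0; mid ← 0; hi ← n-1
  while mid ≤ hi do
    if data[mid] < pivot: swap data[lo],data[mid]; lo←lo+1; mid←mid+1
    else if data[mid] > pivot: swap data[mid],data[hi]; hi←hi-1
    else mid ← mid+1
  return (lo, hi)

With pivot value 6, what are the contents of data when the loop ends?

6 6 6 8 8 8 8

lo=0 mid=0 hi=6
8>6: swap(0,6), hi=5 ⇒ 8 8 6 8 6 6 8
8>6: swap(0,5), hi=4 ⇒ 6 8 6 8 6 8 8
6=6: mid=1
8>6: swap(1,4), hi=3 ⇒ 6 6 6 8 8 8 8
6=6: mid=2
6=6: mid=3
8>6: swap(3,3), hi=2 ⇒ 6 6 6 8 8 8 8
done. lo=0 hi=2; data=6 6 6 8 8 8 8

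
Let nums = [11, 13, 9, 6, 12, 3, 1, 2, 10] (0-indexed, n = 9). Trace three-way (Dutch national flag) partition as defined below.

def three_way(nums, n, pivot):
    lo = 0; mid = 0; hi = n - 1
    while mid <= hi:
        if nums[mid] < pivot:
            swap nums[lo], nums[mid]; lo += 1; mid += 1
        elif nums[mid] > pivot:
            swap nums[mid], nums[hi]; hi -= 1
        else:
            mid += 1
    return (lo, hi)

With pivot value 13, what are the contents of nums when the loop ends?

pivot = 13; lo=0, mid=0, hi=8
nums[mid]=11<13: swap nums[0],nums[0]; lo=1,mid=1 → [11, 13, 9, 6, 12, 3, 1, 2, 10]
nums[mid]=13=13: mid=2
nums[mid]=9<13: swap nums[1],nums[2]; lo=2,mid=3 → [11, 9, 13, 6, 12, 3, 1, 2, 10]
nums[mid]=6<13: swap nums[2],nums[3]; lo=3,mid=4 → [11, 9, 6, 13, 12, 3, 1, 2, 10]
nums[mid]=12<13: swap nums[3],nums[4]; lo=4,mid=5 → [11, 9, 6, 12, 13, 3, 1, 2, 10]
nums[mid]=3<13: swap nums[4],nums[5]; lo=5,mid=6 → [11, 9, 6, 12, 3, 13, 1, 2, 10]
nums[mid]=1<13: swap nums[5],nums[6]; lo=6,mid=7 → [11, 9, 6, 12, 3, 1, 13, 2, 10]
nums[mid]=2<13: swap nums[6],nums[7]; lo=7,mid=8 → [11, 9, 6, 12, 3, 1, 2, 13, 10]
nums[mid]=10<13: swap nums[7],nums[8]; lo=8,mid=9 → [11, 9, 6, 12, 3, 1, 2, 10, 13]
end: lo=8, hi=8; nums = [11, 9, 6, 12, 3, 1, 2, 10, 13]

[11, 9, 6, 12, 3, 1, 2, 10, 13]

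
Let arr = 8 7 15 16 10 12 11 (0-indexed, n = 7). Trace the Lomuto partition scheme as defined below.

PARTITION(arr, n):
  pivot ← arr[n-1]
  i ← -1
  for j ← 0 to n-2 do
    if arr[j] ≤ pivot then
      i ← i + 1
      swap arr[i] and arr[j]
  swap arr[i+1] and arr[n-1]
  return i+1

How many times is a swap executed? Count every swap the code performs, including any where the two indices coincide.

pivot=11, i=-1
j=0: 8≤11, i=0, swap(0,0) ⇒ 8 7 15 16 10 12 11
j=1: 7≤11, i=1, swap(1,1) ⇒ 8 7 15 16 10 12 11
j=2: 15>11, skip
j=3: 16>11, skip
j=4: 10≤11, i=2, swap(2,4) ⇒ 8 7 10 16 15 12 11
j=5: 12>11, skip
swap(3,6) ⇒ 8 7 10 11 15 12 16; return 3

4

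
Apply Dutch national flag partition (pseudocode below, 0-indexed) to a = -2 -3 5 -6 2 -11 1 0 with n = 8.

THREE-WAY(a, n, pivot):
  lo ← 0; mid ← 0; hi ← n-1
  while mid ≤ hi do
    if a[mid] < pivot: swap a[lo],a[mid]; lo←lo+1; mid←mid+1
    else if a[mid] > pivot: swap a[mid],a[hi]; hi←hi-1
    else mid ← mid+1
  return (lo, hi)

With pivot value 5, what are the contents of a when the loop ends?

pivot = 5; lo=0, mid=0, hi=7
a[mid]=-2<5: swap a[0],a[0]; lo=1,mid=1 → -2 -3 5 -6 2 -11 1 0
a[mid]=-3<5: swap a[1],a[1]; lo=2,mid=2 → -2 -3 5 -6 2 -11 1 0
a[mid]=5=5: mid=3
a[mid]=-6<5: swap a[2],a[3]; lo=3,mid=4 → -2 -3 -6 5 2 -11 1 0
a[mid]=2<5: swap a[3],a[4]; lo=4,mid=5 → -2 -3 -6 2 5 -11 1 0
a[mid]=-11<5: swap a[4],a[5]; lo=5,mid=6 → -2 -3 -6 2 -11 5 1 0
a[mid]=1<5: swap a[5],a[6]; lo=6,mid=7 → -2 -3 -6 2 -11 1 5 0
a[mid]=0<5: swap a[6],a[7]; lo=7,mid=8 → -2 -3 -6 2 -11 1 0 5
end: lo=7, hi=7; a = -2 -3 -6 2 -11 1 0 5

-2 -3 -6 2 -11 1 0 5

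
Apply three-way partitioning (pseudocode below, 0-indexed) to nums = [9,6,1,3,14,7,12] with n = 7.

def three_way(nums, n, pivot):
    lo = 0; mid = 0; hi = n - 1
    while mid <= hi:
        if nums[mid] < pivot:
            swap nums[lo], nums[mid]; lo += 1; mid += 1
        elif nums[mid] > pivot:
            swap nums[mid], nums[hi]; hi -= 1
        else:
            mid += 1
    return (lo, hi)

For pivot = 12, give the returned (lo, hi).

pivot = 12; lo=0, mid=0, hi=6
nums[mid]=9<12: swap nums[0],nums[0]; lo=1,mid=1 → [9,6,1,3,14,7,12]
nums[mid]=6<12: swap nums[1],nums[1]; lo=2,mid=2 → [9,6,1,3,14,7,12]
nums[mid]=1<12: swap nums[2],nums[2]; lo=3,mid=3 → [9,6,1,3,14,7,12]
nums[mid]=3<12: swap nums[3],nums[3]; lo=4,mid=4 → [9,6,1,3,14,7,12]
nums[mid]=14>12: swap nums[4],nums[6]; hi=5 → [9,6,1,3,12,7,14]
nums[mid]=12=12: mid=5
nums[mid]=7<12: swap nums[4],nums[5]; lo=5,mid=6 → [9,6,1,3,7,12,14]
end: lo=5, hi=5; nums = [9,6,1,3,7,12,14]

(5, 5)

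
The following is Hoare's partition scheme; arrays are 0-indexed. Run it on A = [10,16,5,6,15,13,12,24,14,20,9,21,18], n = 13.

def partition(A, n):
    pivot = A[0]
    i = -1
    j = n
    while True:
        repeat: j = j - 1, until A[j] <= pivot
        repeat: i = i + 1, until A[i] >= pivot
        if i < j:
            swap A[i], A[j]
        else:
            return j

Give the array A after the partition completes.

pivot = A[0] = 10; i = -1, j = 13
j→10 (A[10]=9≤10), i→0 (A[0]=10≥10); i<j, swap → [9,16,5,6,15,13,12,24,14,20,10,21,18]
j→3 (A[3]=6≤10), i→1 (A[1]=16≥10); i<j, swap → [9,6,5,16,15,13,12,24,14,20,10,21,18]
j→2, i→3; i≥j, return j=2. A = [9,6,5,16,15,13,12,24,14,20,10,21,18]

[9,6,5,16,15,13,12,24,14,20,10,21,18]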